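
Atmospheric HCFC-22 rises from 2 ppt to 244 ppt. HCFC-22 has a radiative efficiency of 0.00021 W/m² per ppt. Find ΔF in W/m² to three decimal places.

ΔF = 0.051 W/m²

HCFC-22: ΔF = 0.00021 × (244 − 2) = 0.00021 × 242 = 0.0508 W/m².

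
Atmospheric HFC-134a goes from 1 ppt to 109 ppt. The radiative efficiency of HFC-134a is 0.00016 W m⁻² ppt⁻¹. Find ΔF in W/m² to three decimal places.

HFC-134a: ΔF = 0.00016 × (109 − 1) = 0.00016 × 108 = 0.0173 W/m².

ΔF = 0.017 W/m²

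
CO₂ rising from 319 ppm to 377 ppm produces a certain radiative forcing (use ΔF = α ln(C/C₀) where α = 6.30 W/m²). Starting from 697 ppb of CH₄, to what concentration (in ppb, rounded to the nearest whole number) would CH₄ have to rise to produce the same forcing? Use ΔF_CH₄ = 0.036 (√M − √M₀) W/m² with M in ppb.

CO₂ forcing: 6.30 × ln(377/319) = 6.30 × 0.167054 = 1.05244 W/m².
Set 0.036(√M − √697) = 1.05244: √M = 1.05244/0.036 + √697 = 29.2344 + 26.4008 = 55.6352.
M = (55.6352)² = 3095.28 ppb.

M ≈ 3095 ppb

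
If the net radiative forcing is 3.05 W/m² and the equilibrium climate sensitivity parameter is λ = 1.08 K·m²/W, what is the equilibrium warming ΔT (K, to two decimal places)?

ΔT = 3.29 K

ΔT = λ ΔF = 1.08 × 3.05 = 3.2940 K.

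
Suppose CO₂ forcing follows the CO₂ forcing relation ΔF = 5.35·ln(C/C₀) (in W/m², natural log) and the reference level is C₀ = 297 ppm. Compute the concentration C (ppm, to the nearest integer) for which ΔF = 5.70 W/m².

C ≈ 862 ppm

Set 5.35 ln(C/297) = 5.70, so ln(C/297) = 5.70/5.35 = 1.06542.
Then C/297 = e^1.06542 = 2.90206, giving C = 297 × 2.90206 = 861.91 ppm.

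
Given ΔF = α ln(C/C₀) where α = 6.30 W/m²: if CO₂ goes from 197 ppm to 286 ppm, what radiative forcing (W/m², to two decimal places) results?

ΔF = 2.35 W/m²

CO₂: 6.30 × ln(286/197) = 6.30 × ln(1.45178) = 6.30 × 0.37279 = 2.3486 W/m².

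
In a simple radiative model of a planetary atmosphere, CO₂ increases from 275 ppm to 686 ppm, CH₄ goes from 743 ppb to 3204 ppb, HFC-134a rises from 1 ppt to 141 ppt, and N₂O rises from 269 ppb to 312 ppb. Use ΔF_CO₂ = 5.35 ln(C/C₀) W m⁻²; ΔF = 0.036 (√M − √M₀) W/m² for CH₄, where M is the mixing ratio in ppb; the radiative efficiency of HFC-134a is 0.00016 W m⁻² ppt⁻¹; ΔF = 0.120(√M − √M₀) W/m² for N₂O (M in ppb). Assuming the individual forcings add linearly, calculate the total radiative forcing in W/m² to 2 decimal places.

ΔF = 6.12 W/m²

CO₂: 5.35 × ln(686/275) = 5.35 × ln(2.49455) = 5.35 × 0.91411 = 4.8905 W/m².
CH₄: 0.036 × (√3204 − √743) = 0.036 × (56.6039 − 27.2580) = 0.036 × 29.3459 = 1.0565 W/m².
HFC-134a: ΔF = 0.00016 × (141 − 1) = 0.00016 × 140 = 0.0224 W/m².
N₂O: 0.120 × (√312 − √269) = 0.120 × (17.6635 − 16.4012) = 0.120 × 1.2623 = 0.1515 W/m².
Total ΔF = 4.8905 + 1.0565 + 0.0224 + 0.1515 = 6.1209 W/m².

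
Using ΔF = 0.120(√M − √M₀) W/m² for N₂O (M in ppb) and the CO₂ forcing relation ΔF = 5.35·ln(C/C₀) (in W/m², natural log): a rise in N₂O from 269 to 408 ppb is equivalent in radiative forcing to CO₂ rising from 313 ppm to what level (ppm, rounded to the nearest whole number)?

C ≈ 341 ppm

N₂O forcing: 0.120 × (√408 − √269) = 0.120 × (20.1990 − 16.4012) = 0.120 × 3.7978 = 0.45574 W/m².
Set 5.35 ln(C/313) = 0.45574: ln(C/313) = 0.45574/5.35 = 0.08519, so C = 313 × e^0.08519 = 313 × 1.08892 = 340.83 ppm.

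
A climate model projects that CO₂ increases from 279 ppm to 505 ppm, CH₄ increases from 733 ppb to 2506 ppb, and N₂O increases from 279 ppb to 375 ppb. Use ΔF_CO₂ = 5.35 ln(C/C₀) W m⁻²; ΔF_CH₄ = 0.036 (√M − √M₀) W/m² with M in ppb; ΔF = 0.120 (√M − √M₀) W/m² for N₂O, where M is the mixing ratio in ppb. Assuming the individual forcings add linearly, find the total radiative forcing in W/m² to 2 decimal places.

ΔF = 4.32 W/m²

CO₂: 5.35 × ln(505/279) = 5.35 × ln(1.81004) = 5.35 × 0.59335 = 3.1744 W/m².
CH₄: 0.036 × (√2506 − √733) = 0.036 × (50.0600 − 27.0740) = 0.036 × 22.9860 = 0.8275 W/m².
N₂O: 0.120 × (√375 − √279) = 0.120 × (19.3649 − 16.7033) = 0.120 × 2.6616 = 0.3194 W/m².
Total ΔF = 3.1744 + 0.8275 + 0.3194 = 4.3213 W/m².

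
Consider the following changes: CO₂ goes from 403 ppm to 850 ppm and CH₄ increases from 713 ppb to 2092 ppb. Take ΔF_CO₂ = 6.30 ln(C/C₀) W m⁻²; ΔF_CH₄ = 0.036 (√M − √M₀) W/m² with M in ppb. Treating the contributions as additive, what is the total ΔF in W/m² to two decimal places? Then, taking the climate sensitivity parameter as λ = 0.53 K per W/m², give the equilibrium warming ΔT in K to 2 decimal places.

CO₂: 6.30 × ln(850/403) = 6.30 × ln(2.10918) = 6.30 × 0.74630 = 4.7017 W/m².
CH₄: 0.036 × (√2092 − √713) = 0.036 × (45.7384 − 26.7021) = 0.036 × 19.0363 = 0.6853 W/m².
Total ΔF = 4.7017 + 0.6853 = 5.3870 W/m².
ΔT = λ ΔF = 0.53 × 5.39 = 2.8567 K.

ΔF = 5.39 W/m²; ΔT = 2.86 K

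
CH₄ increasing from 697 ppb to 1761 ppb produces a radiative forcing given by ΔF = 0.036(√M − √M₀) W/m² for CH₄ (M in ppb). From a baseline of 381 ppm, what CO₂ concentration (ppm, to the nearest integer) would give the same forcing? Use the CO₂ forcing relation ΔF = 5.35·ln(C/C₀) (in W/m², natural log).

CH₄ forcing: 0.036 × (√1761 − √697) = 0.036 × (41.9643 − 26.4008) = 0.036 × 15.5635 = 0.56029 W/m².
Set 5.35 ln(C/381) = 0.56029: ln(C/381) = 0.56029/5.35 = 0.10473, so C = 381 × e^0.10473 = 381 × 1.11041 = 423.07 ppm.

C ≈ 423 ppm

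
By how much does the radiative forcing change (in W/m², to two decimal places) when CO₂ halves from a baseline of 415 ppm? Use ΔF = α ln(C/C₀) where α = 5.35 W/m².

ΔF = 5.35 × ln(0.5) = 5.35 × -0.69315 = -3.7084 W/m².

ΔF = -3.71 W/m²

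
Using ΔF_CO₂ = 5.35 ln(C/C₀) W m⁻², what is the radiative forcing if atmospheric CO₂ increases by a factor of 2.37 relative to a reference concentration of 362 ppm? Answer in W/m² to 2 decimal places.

ΔF = 4.62 W/m²

Because the forcing depends only on the ratio C/C₀, the initial concentration does not enter.
ΔF = 5.35 × ln(2.37) = 5.35 × 0.86289 = 4.6165 W/m².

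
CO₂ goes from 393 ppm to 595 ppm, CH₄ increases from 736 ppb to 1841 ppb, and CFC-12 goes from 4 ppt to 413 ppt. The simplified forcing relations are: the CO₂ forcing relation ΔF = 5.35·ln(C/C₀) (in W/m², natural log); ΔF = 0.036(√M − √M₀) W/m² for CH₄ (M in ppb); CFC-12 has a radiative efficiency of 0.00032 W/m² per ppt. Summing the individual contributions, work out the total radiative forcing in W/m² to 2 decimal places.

ΔF = 2.92 W/m²

CO₂: 5.35 × ln(595/393) = 5.35 × ln(1.51399) = 5.35 × 0.41475 = 2.2189 W/m².
CH₄: 0.036 × (√1841 − √736) = 0.036 × (42.9069 − 27.1293) = 0.036 × 15.7776 = 0.5680 W/m².
CFC-12: ΔF = 0.00032 × (413 − 4) = 0.00032 × 409 = 0.1309 W/m².
Total ΔF = 2.2189 + 0.5680 + 0.1309 = 2.9178 W/m².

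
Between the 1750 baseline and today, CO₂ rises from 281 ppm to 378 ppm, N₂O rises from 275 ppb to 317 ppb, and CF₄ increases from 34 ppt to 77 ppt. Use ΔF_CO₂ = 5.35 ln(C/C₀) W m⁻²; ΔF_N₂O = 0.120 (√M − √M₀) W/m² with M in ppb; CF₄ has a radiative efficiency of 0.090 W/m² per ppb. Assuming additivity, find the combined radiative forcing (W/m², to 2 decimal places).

ΔF = 1.74 W/m²

CO₂: 5.35 × ln(378/281) = 5.35 × ln(1.34520) = 5.35 × 0.29654 = 1.5865 W/m².
N₂O: 0.120 × (√317 − √275) = 0.120 × (17.8045 − 16.5831) = 0.120 × 1.2214 = 0.1466 W/m².
CF₄: Δ = 77 − 34 = 43 ppt = 0.043 ppb; ΔF = 0.090 × 0.043 = 0.0039 W/m².
Total ΔF = 1.5865 + 0.1466 + 0.0039 = 1.7370 W/m².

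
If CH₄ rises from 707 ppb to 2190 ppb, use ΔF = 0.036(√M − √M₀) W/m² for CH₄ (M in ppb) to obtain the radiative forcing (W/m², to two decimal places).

CH₄: 0.036 × (√2190 − √707) = 0.036 × (46.7974 − 26.5895) = 0.036 × 20.2079 = 0.7275 W/m².

ΔF = 0.73 W/m²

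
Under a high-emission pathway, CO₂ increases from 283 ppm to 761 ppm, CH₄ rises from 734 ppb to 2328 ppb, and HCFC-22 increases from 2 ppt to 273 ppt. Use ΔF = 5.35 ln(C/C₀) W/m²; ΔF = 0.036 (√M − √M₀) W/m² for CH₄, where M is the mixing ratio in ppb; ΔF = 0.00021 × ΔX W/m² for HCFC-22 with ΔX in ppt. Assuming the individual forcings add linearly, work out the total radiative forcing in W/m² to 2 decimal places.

CO₂: 5.35 × ln(761/283) = 5.35 × ln(2.68905) = 5.35 × 0.98919 = 5.2922 W/m².
CH₄: 0.036 × (√2328 − √734) = 0.036 × (48.2494 − 27.0924) = 0.036 × 21.1570 = 0.7617 W/m².
HCFC-22: ΔF = 0.00021 × (273 − 2) = 0.00021 × 271 = 0.0569 W/m².
Total ΔF = 5.2922 + 0.7617 + 0.0569 = 6.1108 W/m².

ΔF = 6.11 W/m²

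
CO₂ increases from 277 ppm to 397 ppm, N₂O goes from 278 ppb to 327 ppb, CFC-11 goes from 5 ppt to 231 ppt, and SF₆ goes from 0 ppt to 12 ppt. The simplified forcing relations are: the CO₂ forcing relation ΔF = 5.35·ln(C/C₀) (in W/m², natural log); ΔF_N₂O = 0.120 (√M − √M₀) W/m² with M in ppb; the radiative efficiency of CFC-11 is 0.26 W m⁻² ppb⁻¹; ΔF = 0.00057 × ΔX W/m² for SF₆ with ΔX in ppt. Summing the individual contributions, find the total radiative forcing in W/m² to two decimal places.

ΔF = 2.16 W/m²

CO₂: 5.35 × ln(397/277) = 5.35 × ln(1.43321) = 5.35 × 0.35992 = 1.9256 W/m².
N₂O: 0.120 × (√327 − √278) = 0.120 × (18.0831 − 16.6733) = 0.120 × 1.4098 = 0.1692 W/m².
CFC-11: Δ = 231 − 5 = 226 ppt = 0.226 ppb; ΔF = 0.26 × 0.226 = 0.0588 W/m².
SF₆: ΔF = 0.00057 × (12 − 0) = 0.00057 × 12 = 0.0068 W/m².
Total ΔF = 1.9256 + 0.1692 + 0.0588 + 0.0068 = 2.1604 W/m².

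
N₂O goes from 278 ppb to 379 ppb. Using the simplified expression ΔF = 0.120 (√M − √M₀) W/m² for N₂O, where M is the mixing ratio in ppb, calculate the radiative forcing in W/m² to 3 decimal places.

N₂O: 0.120 × (√379 − √278) = 0.120 × (19.4679 − 16.6733) = 0.120 × 2.7946 = 0.3354 W/m².

ΔF = 0.335 W/m²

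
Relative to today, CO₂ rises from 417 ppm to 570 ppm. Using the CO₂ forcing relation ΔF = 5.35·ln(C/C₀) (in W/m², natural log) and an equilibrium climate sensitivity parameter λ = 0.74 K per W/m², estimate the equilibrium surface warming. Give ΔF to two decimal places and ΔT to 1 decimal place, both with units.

ΔF = 1.67 W/m²; ΔT = 1.2 K

CO₂: 5.35 × ln(570/417) = 5.35 × ln(1.36691) = 5.35 × 0.31255 = 1.6721 W/m².
ΔT = λ ΔF = 0.74 × 1.67 = 1.2358 K.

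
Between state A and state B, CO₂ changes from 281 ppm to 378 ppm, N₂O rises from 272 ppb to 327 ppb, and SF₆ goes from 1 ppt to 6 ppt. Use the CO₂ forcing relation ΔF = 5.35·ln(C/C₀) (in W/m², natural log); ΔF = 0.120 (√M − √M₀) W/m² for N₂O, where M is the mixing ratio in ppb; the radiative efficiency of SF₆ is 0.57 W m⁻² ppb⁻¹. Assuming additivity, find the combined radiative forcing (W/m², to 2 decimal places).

CO₂: 5.35 × ln(378/281) = 5.35 × ln(1.34520) = 5.35 × 0.29654 = 1.5865 W/m².
N₂O: 0.120 × (√327 − √272) = 0.120 × (18.0831 − 16.4924) = 0.120 × 1.5907 = 0.1909 W/m².
SF₆: Δ = 6 − 1 = 5 ppt = 0.005 ppb; ΔF = 0.57 × 0.005 = 0.0029 W/m².
Total ΔF = 1.5865 + 0.1909 + 0.0029 = 1.7803 W/m².

ΔF = 1.78 W/m²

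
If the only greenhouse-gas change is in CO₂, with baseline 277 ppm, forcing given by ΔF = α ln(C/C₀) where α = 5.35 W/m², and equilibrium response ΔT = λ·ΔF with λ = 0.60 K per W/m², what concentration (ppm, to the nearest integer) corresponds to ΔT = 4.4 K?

C ≈ 1091 ppm

Required forcing: ΔF = ΔT/λ = 4.4/0.60 = 7.3333 W/m².
Then ln(C/277) = ΔF/5.35 = 7.3333/5.35 = 1.37071.
So C = 277 × e^1.37071 = 277 × 3.93815 = 1090.87 ppm.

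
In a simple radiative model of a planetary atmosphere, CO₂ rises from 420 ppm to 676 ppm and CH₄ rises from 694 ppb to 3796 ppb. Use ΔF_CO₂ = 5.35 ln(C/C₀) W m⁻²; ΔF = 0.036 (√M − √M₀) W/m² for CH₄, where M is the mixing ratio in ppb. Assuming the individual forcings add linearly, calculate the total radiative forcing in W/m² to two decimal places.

CO₂: 5.35 × ln(676/420) = 5.35 × ln(1.60952) = 5.35 × 0.47594 = 2.5463 W/m².
CH₄: 0.036 × (√3796 − √694) = 0.036 × (61.6117 − 26.3439) = 0.036 × 35.2678 = 1.2696 W/m².
Total ΔF = 2.5463 + 1.2696 = 3.8159 W/m².

ΔF = 3.82 W/m²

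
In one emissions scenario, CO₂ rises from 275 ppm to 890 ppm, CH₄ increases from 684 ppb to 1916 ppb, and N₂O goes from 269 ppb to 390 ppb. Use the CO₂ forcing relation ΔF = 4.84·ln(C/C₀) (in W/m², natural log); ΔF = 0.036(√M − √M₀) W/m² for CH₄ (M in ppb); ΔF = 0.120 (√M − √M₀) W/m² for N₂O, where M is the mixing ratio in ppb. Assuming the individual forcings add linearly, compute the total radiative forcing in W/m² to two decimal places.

ΔF = 6.72 W/m²

CO₂: 4.84 × ln(890/275) = 4.84 × ln(3.23636) = 4.84 × 1.17445 = 5.6843 W/m².
CH₄: 0.036 × (√1916 − √684) = 0.036 × (43.7721 − 26.1534) = 0.036 × 17.6187 = 0.6343 W/m².
N₂O: 0.120 × (√390 − √269) = 0.120 × (19.7484 − 16.4012) = 0.120 × 3.3472 = 0.4017 W/m².
Total ΔF = 5.6843 + 0.6343 + 0.4017 = 6.7203 W/m².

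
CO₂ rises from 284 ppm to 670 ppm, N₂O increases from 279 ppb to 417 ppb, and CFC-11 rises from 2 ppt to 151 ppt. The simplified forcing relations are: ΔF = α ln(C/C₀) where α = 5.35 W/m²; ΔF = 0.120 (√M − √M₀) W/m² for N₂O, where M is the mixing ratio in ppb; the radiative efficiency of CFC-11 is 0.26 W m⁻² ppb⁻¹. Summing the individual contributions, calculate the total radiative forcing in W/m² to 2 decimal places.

ΔF = 5.08 W/m²

CO₂: 5.35 × ln(670/284) = 5.35 × ln(2.35915) = 5.35 × 0.85830 = 4.5919 W/m².
N₂O: 0.120 × (√417 − √279) = 0.120 × (20.4206 − 16.7033) = 0.120 × 3.7173 = 0.4461 W/m².
CFC-11: Δ = 151 − 2 = 149 ppt = 0.149 ppb; ΔF = 0.26 × 0.149 = 0.0387 W/m².
Total ΔF = 4.5919 + 0.4461 + 0.0387 = 5.0767 W/m².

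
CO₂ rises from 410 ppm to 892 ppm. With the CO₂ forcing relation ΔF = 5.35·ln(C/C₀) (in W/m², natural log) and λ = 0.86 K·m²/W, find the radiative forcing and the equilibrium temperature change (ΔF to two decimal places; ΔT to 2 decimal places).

CO₂: 5.35 × ln(892/410) = 5.35 × ln(2.17561) = 5.35 × 0.77731 = 4.1586 W/m².
ΔT = λ ΔF = 0.86 × 4.16 = 3.5776 K.

ΔF = 4.16 W/m²; ΔT = 3.58 K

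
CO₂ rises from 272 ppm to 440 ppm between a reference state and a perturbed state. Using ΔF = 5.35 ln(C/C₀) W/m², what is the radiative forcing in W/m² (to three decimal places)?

CO₂ absorption bands are partially saturated, so forcing scales with the logarithm of the concentration ratio.
CO₂: 5.35 × ln(440/272) = 5.35 × ln(1.61765) = 5.35 × 0.48097 = 2.5732 W/m².

ΔF = 2.573 W/m²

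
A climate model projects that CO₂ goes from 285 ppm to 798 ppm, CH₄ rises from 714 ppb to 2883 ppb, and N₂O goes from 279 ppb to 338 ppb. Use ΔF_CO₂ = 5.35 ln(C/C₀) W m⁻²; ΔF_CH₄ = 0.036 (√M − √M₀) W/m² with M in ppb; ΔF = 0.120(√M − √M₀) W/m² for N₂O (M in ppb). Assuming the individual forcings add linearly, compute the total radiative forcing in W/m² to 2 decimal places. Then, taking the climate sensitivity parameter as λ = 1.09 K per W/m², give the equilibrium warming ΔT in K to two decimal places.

CO₂: 5.35 × ln(798/285) = 5.35 × ln(2.80000) = 5.35 × 1.02962 = 5.5085 W/m².
CH₄: 0.036 × (√2883 − √714) = 0.036 × (53.6936 − 26.7208) = 0.036 × 26.9728 = 0.9710 W/m².
N₂O: 0.120 × (√338 − √279) = 0.120 × (18.3848 − 16.7033) = 0.120 × 1.6815 = 0.2018 W/m².
Total ΔF = 5.5085 + 0.9710 + 0.2018 = 6.6813 W/m².
ΔT = λ ΔF = 1.09 × 6.68 = 7.2812 K.

ΔF = 6.68 W/m²; ΔT = 7.28 K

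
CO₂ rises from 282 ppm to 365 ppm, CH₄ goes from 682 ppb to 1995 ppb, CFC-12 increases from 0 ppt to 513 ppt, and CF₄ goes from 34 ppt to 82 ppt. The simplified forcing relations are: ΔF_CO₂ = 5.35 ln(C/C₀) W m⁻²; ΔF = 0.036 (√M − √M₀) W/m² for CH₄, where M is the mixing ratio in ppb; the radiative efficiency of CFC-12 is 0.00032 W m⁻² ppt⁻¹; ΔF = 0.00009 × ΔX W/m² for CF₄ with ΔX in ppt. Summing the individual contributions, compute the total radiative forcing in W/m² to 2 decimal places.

ΔF = 2.22 W/m²

CO₂: 5.35 × ln(365/282) = 5.35 × ln(1.29433) = 5.35 × 0.25799 = 1.3802 W/m².
CH₄: 0.036 × (√1995 − √682) = 0.036 × (44.6654 − 26.1151) = 0.036 × 18.5503 = 0.6678 W/m².
CFC-12: ΔF = 0.00032 × (513 − 0) = 0.00032 × 513 = 0.1642 W/m².
CF₄: ΔF = 0.00009 × (82 − 34) = 0.00009 × 48 = 0.0043 W/m².
Total ΔF = 1.3802 + 0.6678 + 0.1642 + 0.0043 = 2.2165 W/m².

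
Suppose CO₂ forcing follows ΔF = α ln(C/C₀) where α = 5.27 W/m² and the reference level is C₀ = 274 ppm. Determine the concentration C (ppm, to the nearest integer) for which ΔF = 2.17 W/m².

C ≈ 414 ppm

Set 5.27 ln(C/274) = 2.17, so ln(C/274) = 2.17/5.27 = 0.41176.
Then C/274 = e^0.41176 = 1.50947, giving C = 274 × 1.50947 = 413.59 ppm.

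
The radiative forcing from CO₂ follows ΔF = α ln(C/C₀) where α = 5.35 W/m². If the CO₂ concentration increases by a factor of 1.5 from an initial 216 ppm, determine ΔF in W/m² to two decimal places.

ΔF = 5.35 × ln(1.5) = 5.35 × 0.40547 = 2.1693 W/m².

ΔF = 2.17 W/m²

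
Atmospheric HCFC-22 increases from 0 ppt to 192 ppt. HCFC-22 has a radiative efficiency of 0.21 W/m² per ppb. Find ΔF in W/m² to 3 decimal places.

HCFC-22: Δ = 192 − 0 = 192 ppt = 0.192 ppb; ΔF = 0.21 × 0.192 = 0.0403 W/m².

ΔF = 0.040 W/m²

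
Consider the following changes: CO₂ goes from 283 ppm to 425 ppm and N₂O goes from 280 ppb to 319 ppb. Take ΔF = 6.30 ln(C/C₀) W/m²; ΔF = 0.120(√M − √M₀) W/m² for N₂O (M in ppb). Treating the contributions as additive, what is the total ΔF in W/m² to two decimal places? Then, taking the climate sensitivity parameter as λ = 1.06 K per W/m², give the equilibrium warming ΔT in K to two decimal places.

CO₂: 6.30 × ln(425/283) = 6.30 × ln(1.50177) = 6.30 × 0.40664 = 2.5618 W/m².
N₂O: 0.120 × (√319 − √280) = 0.120 × (17.8606 − 16.7332) = 0.120 × 1.1274 = 0.1353 W/m².
Total ΔF = 2.5618 + 0.1353 = 2.6971 W/m².
ΔT = λ ΔF = 1.06 × 2.70 = 2.8620 K.

ΔF = 2.70 W/m²; ΔT = 2.86 K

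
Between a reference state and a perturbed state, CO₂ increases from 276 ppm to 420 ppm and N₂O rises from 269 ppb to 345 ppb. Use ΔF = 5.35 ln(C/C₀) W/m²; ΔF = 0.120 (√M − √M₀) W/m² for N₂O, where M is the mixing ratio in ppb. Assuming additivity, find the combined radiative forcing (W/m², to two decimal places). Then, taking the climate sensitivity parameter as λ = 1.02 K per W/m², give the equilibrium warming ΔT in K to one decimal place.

ΔF = 2.51 W/m²; ΔT = 2.6 K

CO₂: 5.35 × ln(420/276) = 5.35 × ln(1.52174) = 5.35 × 0.41985 = 2.2462 W/m².
N₂O: 0.120 × (√345 − √269) = 0.120 × (18.5742 − 16.4012) = 0.120 × 2.1730 = 0.2608 W/m².
Total ΔF = 2.2462 + 0.2608 = 2.5070 W/m².
ΔT = λ ΔF = 1.02 × 2.51 = 2.5602 K.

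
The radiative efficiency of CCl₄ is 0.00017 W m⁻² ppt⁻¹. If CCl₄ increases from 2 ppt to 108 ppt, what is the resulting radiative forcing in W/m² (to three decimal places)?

CCl₄: ΔF = 0.00017 × (108 − 2) = 0.00017 × 106 = 0.0180 W/m².

ΔF = 0.018 W/m²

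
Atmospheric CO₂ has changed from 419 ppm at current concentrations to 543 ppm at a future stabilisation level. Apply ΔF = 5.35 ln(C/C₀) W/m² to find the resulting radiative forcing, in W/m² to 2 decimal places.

ΔF = 1.39 W/m²

CO₂: 5.35 × ln(543/419) = 5.35 × ln(1.29594) = 5.35 × 0.25924 = 1.3869 W/m².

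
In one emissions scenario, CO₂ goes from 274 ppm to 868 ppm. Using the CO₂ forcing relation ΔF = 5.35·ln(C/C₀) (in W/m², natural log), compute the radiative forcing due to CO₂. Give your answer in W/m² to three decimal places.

ΔF = 6.169 W/m²

CO₂: 5.35 × ln(868/274) = 5.35 × ln(3.16788) = 5.35 × 1.15306 = 6.1689 W/m².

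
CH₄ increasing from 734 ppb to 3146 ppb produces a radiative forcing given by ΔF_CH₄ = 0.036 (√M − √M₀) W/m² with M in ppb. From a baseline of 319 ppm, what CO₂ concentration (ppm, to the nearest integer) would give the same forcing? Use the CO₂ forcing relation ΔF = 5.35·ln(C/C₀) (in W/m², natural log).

C ≈ 388 ppm

CH₄ forcing: 0.036 × (√3146 − √734) = 0.036 × (56.0892 − 27.0924) = 0.036 × 28.9968 = 1.04388 W/m².
Set 5.35 ln(C/319) = 1.04388: ln(C/319) = 1.04388/5.35 = 0.19512, so C = 319 × e^0.19512 = 319 × 1.21546 = 387.73 ppm.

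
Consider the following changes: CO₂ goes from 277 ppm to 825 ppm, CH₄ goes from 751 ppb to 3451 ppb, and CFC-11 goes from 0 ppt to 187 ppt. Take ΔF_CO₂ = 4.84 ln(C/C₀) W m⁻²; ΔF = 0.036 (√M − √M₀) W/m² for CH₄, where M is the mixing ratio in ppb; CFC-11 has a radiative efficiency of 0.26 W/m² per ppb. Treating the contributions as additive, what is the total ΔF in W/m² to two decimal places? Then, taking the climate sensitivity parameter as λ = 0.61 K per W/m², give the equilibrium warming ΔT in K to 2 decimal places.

CO₂: 4.84 × ln(825/277) = 4.84 × ln(2.97834) = 4.84 × 1.09137 = 5.2822 W/m².
CH₄: 0.036 × (√3451 − √751) = 0.036 × (58.7452 − 27.4044) = 0.036 × 31.3408 = 1.1283 W/m².
CFC-11: Δ = 187 − 0 = 187 ppt = 0.187 ppb; ΔF = 0.26 × 0.187 = 0.0486 W/m².
Total ΔF = 5.2822 + 1.1283 + 0.0486 = 6.4591 W/m².
ΔT = λ ΔF = 0.61 × 6.46 = 3.9406 K.

ΔF = 6.46 W/m²; ΔT = 3.94 K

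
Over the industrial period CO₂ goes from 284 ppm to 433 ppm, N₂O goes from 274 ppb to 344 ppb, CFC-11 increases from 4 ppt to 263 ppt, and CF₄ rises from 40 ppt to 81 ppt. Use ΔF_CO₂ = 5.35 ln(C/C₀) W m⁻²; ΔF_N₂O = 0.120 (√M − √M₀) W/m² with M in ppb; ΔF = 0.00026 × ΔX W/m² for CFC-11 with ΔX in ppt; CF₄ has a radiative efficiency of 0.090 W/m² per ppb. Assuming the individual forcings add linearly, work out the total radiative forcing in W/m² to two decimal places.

CO₂: 5.35 × ln(433/284) = 5.35 × ln(1.52465) = 5.35 × 0.42176 = 2.2564 W/m².
N₂O: 0.120 × (√344 − √274) = 0.120 × (18.5472 − 16.5529) = 0.120 × 1.9943 = 0.2393 W/m².
CFC-11: ΔF = 0.00026 × (263 − 4) = 0.00026 × 259 = 0.0673 W/m².
CF₄: Δ = 81 − 40 = 41 ppt = 0.041 ppb; ΔF = 0.090 × 0.041 = 0.0037 W/m².
Total ΔF = 2.2564 + 0.2393 + 0.0673 + 0.0037 = 2.5667 W/m².

ΔF = 2.57 W/m²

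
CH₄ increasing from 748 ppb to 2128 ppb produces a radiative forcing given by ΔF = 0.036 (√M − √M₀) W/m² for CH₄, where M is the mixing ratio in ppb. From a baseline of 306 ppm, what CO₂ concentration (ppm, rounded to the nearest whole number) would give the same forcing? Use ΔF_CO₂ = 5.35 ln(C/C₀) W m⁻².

C ≈ 347 ppm

CH₄ forcing: 0.036 × (√2128 − √748) = 0.036 × (46.1303 − 27.3496) = 0.036 × 18.7807 = 0.67611 W/m².
Set 5.35 ln(C/306) = 0.67611: ln(C/306) = 0.67611/5.35 = 0.12638, so C = 306 × e^0.12638 = 306 × 1.13471 = 347.22 ppm.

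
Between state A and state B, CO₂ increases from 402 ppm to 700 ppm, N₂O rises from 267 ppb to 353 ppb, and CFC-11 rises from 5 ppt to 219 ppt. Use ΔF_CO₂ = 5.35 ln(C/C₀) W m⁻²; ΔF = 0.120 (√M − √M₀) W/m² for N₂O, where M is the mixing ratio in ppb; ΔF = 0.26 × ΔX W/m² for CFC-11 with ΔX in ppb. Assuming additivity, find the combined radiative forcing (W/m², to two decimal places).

ΔF = 3.32 W/m²

CO₂: 5.35 × ln(700/402) = 5.35 × ln(1.74129) = 5.35 × 0.55463 = 2.9673 W/m².
N₂O: 0.120 × (√353 − √267) = 0.120 × (18.7883 − 16.3401) = 0.120 × 2.4482 = 0.2938 W/m².
CFC-11: Δ = 219 − 5 = 214 ppt = 0.214 ppb; ΔF = 0.26 × 0.214 = 0.0556 W/m².
Total ΔF = 2.9673 + 0.2938 + 0.0556 = 3.3167 W/m².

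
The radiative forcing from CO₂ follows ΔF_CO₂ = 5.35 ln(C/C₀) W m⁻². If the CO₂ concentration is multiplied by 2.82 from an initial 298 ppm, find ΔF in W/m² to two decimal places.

ΔF = 5.55 W/m²

ΔF = 5.35 × ln(2.82) = 5.35 × 1.03674 = 5.5466 W/m².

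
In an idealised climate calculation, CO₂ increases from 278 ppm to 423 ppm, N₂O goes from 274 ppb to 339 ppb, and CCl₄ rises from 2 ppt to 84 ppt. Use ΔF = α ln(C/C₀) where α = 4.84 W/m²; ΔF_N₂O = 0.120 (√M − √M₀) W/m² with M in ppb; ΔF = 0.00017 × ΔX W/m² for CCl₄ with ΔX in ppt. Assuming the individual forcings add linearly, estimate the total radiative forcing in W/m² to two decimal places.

CO₂: 4.84 × ln(423/278) = 4.84 × ln(1.52158) = 4.84 × 0.41975 = 2.0316 W/m².
N₂O: 0.120 × (√339 − √274) = 0.120 × (18.4120 − 16.5529) = 0.120 × 1.8591 = 0.2231 W/m².
CCl₄: ΔF = 0.00017 × (84 − 2) = 0.00017 × 82 = 0.0139 W/m².
Total ΔF = 2.0316 + 0.2231 + 0.0139 = 2.2686 W/m².

ΔF = 2.27 W/m²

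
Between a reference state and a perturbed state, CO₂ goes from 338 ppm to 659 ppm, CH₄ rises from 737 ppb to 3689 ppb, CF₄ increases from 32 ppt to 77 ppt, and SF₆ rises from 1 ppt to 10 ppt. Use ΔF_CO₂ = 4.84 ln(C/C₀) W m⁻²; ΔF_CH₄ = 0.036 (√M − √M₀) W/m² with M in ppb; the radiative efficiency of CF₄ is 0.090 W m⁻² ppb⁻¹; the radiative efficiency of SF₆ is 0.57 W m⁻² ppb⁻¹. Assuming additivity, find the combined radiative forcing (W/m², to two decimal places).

ΔF = 4.45 W/m²

CO₂: 4.84 × ln(659/338) = 4.84 × ln(1.94970) = 4.84 × 0.66768 = 3.2316 W/m².
CH₄: 0.036 × (√3689 − √737) = 0.036 × (60.7371 − 27.1477) = 0.036 × 33.5894 = 1.2092 W/m².
CF₄: Δ = 77 − 32 = 45 ppt = 0.045 ppb; ΔF = 0.090 × 0.045 = 0.0041 W/m².
SF₆: Δ = 10 − 1 = 9 ppt = 0.009 ppb; ΔF = 0.57 × 0.009 = 0.0051 W/m².
Total ΔF = 3.2316 + 1.2092 + 0.0041 + 0.0051 = 4.4500 W/m².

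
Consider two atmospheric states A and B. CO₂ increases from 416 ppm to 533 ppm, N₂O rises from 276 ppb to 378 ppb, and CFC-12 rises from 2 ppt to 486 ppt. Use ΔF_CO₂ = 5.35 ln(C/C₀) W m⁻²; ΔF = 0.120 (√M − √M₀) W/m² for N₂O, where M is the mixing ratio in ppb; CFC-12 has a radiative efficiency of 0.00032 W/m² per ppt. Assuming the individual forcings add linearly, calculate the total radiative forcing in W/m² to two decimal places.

ΔF = 1.82 W/m²

CO₂: 5.35 × ln(533/416) = 5.35 × ln(1.28125) = 5.35 × 0.24784 = 1.3259 W/m².
N₂O: 0.120 × (√378 − √276) = 0.120 × (19.4422 − 16.6132) = 0.120 × 2.8290 = 0.3395 W/m².
CFC-12: ΔF = 0.00032 × (486 − 2) = 0.00032 × 484 = 0.1549 W/m².
Total ΔF = 1.3259 + 0.3395 + 0.1549 = 1.8203 W/m².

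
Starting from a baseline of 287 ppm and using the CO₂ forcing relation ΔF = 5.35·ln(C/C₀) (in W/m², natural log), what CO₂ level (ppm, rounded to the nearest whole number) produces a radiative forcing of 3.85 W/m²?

Set 5.35 ln(C/287) = 3.85, so ln(C/287) = 3.85/5.35 = 0.71963.
Then C/287 = e^0.71963 = 2.05367, giving C = 287 × 2.05367 = 589.40 ppm.

C ≈ 589 ppm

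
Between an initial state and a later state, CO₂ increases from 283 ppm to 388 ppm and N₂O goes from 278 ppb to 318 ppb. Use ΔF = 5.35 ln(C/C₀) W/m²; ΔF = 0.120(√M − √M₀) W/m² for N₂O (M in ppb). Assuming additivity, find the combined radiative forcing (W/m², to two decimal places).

ΔF = 1.83 W/m²

CO₂: 5.35 × ln(388/283) = 5.35 × ln(1.37102) = 5.35 × 0.31555 = 1.6882 W/m².
N₂O: 0.120 × (√318 − √278) = 0.120 × (17.8326 − 16.6733) = 0.120 × 1.1593 = 0.1391 W/m².
Total ΔF = 1.6882 + 0.1391 = 1.8273 W/m².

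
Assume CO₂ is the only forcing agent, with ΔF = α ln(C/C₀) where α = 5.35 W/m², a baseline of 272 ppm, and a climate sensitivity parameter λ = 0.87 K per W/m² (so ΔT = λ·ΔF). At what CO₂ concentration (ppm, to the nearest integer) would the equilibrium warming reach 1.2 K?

C ≈ 352 ppm

Required forcing: ΔF = ΔT/λ = 1.2/0.87 = 1.3793 W/m².
Then ln(C/272) = ΔF/5.35 = 1.3793/5.35 = 0.25781.
So C = 272 × e^0.25781 = 272 × 1.29409 = 351.99 ppm.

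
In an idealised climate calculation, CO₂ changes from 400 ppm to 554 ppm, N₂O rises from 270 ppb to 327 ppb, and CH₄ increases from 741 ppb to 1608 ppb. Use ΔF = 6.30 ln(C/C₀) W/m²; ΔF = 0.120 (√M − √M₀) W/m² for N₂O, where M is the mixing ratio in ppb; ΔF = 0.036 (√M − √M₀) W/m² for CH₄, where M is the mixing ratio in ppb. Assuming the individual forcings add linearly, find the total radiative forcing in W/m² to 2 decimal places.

ΔF = 2.71 W/m²

CO₂: 6.30 × ln(554/400) = 6.30 × ln(1.38500) = 6.30 × 0.32570 = 2.0519 W/m².
N₂O: 0.120 × (√327 − √270) = 0.120 × (18.0831 − 16.4317) = 0.120 × 1.6514 = 0.1982 W/m².
CH₄: 0.036 × (√1608 − √741) = 0.036 × (40.0999 − 27.2213) = 0.036 × 12.8786 = 0.4636 W/m².
Total ΔF = 2.0519 + 0.1982 + 0.4636 = 2.7137 W/m².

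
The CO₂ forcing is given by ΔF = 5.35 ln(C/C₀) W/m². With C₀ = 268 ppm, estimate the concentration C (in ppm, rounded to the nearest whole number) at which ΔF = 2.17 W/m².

Set 5.35 ln(C/268) = 2.17, so ln(C/268) = 2.17/5.35 = 0.40561.
Then C/268 = e^0.40561 = 1.50022, giving C = 268 × 1.50022 = 402.06 ppm.

C ≈ 402 ppm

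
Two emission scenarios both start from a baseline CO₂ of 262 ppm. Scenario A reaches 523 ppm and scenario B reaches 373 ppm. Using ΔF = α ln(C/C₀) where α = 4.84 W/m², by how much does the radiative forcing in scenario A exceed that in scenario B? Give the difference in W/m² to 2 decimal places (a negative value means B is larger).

ΔF_A = 4.84 ln(523/262) = 4.84 × 0.69124 = 3.3456 W/m².
ΔF_B = 4.84 ln(373/262) = 4.84 × 0.35323 = 1.7096 W/m².
Difference: 3.3456 − 1.7096 = 1.6360 W/m².

ΔF_A − ΔF_B = 1.64 W/m²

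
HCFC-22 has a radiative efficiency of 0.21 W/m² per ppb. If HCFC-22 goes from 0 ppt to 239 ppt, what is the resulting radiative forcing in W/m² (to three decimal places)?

ΔF = 0.050 W/m²

HCFC-22: Δ = 239 − 0 = 239 ppt = 0.239 ppb; ΔF = 0.21 × 0.239 = 0.0502 W/m².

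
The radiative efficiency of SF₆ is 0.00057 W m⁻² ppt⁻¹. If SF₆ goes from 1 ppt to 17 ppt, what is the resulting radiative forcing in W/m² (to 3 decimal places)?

SF₆: ΔF = 0.00057 × (17 − 1) = 0.00057 × 16 = 0.0091 W/m².

ΔF = 0.009 W/m²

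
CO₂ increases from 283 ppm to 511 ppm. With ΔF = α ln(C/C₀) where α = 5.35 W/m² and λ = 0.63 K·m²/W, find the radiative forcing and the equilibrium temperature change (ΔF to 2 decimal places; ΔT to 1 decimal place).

ΔF = 3.16 W/m²; ΔT = 2.0 K

CO₂: 5.35 × ln(511/283) = 5.35 × ln(1.80565) = 5.35 × 0.59092 = 3.1614 W/m².
ΔT = λ ΔF = 0.63 × 3.16 = 1.9908 K.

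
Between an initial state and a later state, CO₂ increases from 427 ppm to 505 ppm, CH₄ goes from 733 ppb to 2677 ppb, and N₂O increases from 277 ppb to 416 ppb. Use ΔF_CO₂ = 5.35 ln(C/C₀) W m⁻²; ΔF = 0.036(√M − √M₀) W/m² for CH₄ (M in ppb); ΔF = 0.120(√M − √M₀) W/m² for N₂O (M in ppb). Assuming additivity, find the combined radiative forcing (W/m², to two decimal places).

CO₂: 5.35 × ln(505/427) = 5.35 × ln(1.18267) = 5.35 × 0.16777 = 0.8976 W/m².
CH₄: 0.036 × (√2677 − √733) = 0.036 × (51.7397 − 27.0740) = 0.036 × 24.6657 = 0.8880 W/m².
N₂O: 0.120 × (√416 − √277) = 0.120 × (20.3961 − 16.6433) = 0.120 × 3.7528 = 0.4503 W/m².
Total ΔF = 0.8976 + 0.8880 + 0.4503 = 2.2359 W/m².

ΔF = 2.24 W/m²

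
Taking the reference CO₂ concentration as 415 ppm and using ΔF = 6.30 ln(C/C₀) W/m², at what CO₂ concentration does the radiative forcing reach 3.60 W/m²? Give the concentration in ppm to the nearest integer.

Set 6.30 ln(C/415) = 3.60, so ln(C/415) = 3.60/6.30 = 0.57143.
Then C/415 = e^0.57143 = 1.77080, giving C = 415 × 1.77080 = 734.88 ppm.

C ≈ 735 ppm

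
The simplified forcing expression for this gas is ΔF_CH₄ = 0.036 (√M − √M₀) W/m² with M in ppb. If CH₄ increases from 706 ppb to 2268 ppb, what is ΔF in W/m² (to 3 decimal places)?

ΔF = 0.758 W/m²

CH₄: 0.036 × (√2268 − √706) = 0.036 × (47.6235 − 26.5707) = 0.036 × 21.0528 = 0.7579 W/m².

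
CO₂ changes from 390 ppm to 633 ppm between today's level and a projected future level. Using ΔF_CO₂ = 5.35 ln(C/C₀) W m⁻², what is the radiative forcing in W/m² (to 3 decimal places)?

ΔF = 2.591 W/m²

CO₂ absorption bands are partially saturated, so forcing scales with the logarithm of the concentration ratio.
CO₂: 5.35 × ln(633/390) = 5.35 × ln(1.62308) = 5.35 × 0.48433 = 2.5912 W/m².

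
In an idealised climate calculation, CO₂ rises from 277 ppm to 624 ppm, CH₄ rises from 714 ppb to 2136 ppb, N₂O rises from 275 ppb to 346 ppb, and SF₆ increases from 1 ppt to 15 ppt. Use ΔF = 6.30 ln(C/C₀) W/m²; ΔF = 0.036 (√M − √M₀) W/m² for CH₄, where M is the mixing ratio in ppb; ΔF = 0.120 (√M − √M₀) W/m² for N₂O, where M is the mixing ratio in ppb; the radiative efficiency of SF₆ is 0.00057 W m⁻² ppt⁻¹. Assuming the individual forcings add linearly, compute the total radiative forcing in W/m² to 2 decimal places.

ΔF = 6.07 W/m²

CO₂: 6.30 × ln(624/277) = 6.30 × ln(2.25271) = 6.30 × 0.81213 = 5.1164 W/m².
CH₄: 0.036 × (√2136 − √714) = 0.036 × (46.2169 − 26.7208) = 0.036 × 19.4961 = 0.7019 W/m².
N₂O: 0.120 × (√346 − √275) = 0.120 × (18.6011 − 16.5831) = 0.120 × 2.0180 = 0.2422 W/m².
SF₆: ΔF = 0.00057 × (15 − 1) = 0.00057 × 14 = 0.0080 W/m².
Total ΔF = 5.1164 + 0.7019 + 0.2422 + 0.0080 = 6.0685 W/m².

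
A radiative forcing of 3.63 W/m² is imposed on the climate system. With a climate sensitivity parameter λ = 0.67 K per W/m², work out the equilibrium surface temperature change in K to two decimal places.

ΔT = λ ΔF = 0.67 × 3.63 = 2.4321 K.

ΔT = 2.43 K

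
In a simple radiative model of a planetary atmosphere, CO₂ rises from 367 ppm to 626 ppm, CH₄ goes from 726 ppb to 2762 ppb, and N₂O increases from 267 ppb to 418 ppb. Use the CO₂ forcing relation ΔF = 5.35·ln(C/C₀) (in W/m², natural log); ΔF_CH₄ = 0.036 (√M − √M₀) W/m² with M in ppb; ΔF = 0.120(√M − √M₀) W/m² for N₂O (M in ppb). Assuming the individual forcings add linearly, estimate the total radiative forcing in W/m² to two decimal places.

ΔF = 4.27 W/m²

CO₂: 5.35 × ln(626/367) = 5.35 × ln(1.70572) = 5.35 × 0.53399 = 2.8568 W/m².
CH₄: 0.036 × (√2762 − √726) = 0.036 × (52.5547 − 26.9444) = 0.036 × 25.6103 = 0.9220 W/m².
N₂O: 0.120 × (√418 − √267) = 0.120 × (20.4450 − 16.3401) = 0.120 × 4.1049 = 0.4926 W/m².
Total ΔF = 2.8568 + 0.9220 + 0.4926 = 4.2714 W/m².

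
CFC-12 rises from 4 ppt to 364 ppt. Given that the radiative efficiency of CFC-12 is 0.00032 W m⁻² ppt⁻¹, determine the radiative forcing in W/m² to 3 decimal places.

CFC-12: ΔF = 0.00032 × (364 − 4) = 0.00032 × 360 = 0.1152 W/m².

ΔF = 0.115 W/m²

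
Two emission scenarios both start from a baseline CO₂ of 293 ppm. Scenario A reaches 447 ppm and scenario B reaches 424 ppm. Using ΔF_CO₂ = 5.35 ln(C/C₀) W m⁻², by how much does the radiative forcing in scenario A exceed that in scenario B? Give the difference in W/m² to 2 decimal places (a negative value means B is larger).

ΔF_A = 5.35 ln(447/293) = 5.35 × 0.42239 = 2.2598 W/m².
ΔF_B = 5.35 ln(424/293) = 5.35 × 0.36956 = 1.9771 W/m².
Difference: 2.2598 − 1.9771 = 0.2827 W/m².

ΔF_A − ΔF_B = 0.28 W/m²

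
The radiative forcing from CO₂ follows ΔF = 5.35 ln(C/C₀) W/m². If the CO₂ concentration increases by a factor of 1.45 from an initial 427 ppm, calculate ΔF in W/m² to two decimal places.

ΔF = 5.35 × ln(1.45) = 5.35 × 0.37156 = 1.9878 W/m².

ΔF = 1.99 W/m²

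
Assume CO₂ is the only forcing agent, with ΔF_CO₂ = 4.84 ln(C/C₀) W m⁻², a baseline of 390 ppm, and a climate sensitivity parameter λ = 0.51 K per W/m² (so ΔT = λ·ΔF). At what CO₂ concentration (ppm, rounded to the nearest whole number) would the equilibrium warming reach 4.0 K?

Required forcing: ΔF = ΔT/λ = 4.0/0.51 = 7.8431 W/m².
Then ln(C/390) = ΔF/4.84 = 7.8431/4.84 = 1.62048.
So C = 390 × e^1.62048 = 390 × 5.05552 = 1971.65 ppm.

C ≈ 1972 ppm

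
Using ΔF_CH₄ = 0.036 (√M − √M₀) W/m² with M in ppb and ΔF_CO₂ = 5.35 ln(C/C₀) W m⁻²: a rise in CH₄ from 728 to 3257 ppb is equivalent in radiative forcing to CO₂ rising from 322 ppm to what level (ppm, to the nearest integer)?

C ≈ 394 ppm

CH₄ forcing: 0.036 × (√3257 − √728) = 0.036 × (57.0701 − 26.9815) = 0.036 × 30.0886 = 1.08319 W/m².
Set 5.35 ln(C/322) = 1.08319: ln(C/322) = 1.08319/5.35 = 0.20247, so C = 322 × e^0.20247 = 322 × 1.22442 = 394.26 ppm.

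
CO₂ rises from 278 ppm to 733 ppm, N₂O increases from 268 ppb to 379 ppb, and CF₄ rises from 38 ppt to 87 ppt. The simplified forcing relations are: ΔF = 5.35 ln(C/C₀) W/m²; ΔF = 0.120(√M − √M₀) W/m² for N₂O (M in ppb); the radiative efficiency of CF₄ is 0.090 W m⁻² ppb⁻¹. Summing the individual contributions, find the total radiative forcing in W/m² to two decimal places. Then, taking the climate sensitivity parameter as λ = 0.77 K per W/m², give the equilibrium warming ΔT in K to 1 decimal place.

CO₂: 5.35 × ln(733/278) = 5.35 × ln(2.63669) = 5.35 × 0.96952 = 5.1869 W/m².
N₂O: 0.120 × (√379 − √268) = 0.120 × (19.4679 − 16.3707) = 0.120 × 3.0972 = 0.3717 W/m².
CF₄: Δ = 87 − 38 = 49 ppt = 0.049 ppb; ΔF = 0.090 × 0.049 = 0.0044 W/m².
Total ΔF = 5.1869 + 0.3717 + 0.0044 = 5.5630 W/m².
ΔT = λ ΔF = 0.77 × 5.56 = 4.2812 K.

ΔF = 5.56 W/m²; ΔT = 4.3 K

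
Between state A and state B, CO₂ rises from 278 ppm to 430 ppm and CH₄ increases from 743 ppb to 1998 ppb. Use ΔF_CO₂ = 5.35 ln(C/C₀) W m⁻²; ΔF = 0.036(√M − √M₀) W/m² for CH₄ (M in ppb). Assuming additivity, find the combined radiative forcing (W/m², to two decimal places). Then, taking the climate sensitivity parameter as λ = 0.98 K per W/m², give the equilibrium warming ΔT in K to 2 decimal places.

ΔF = 2.96 W/m²; ΔT = 2.90 K

CO₂: 5.35 × ln(430/278) = 5.35 × ln(1.54676) = 5.35 × 0.43616 = 2.3335 W/m².
CH₄: 0.036 × (√1998 − √743) = 0.036 × (44.6990 − 27.2580) = 0.036 × 17.4410 = 0.6279 W/m².
Total ΔF = 2.3335 + 0.6279 = 2.9614 W/m².
ΔT = λ ΔF = 0.98 × 2.96 = 2.9008 K.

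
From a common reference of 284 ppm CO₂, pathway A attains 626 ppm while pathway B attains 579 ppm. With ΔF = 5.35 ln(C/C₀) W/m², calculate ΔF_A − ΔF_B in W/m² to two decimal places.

ΔF_A = 5.35 ln(626/284) = 5.35 × 0.79038 = 4.2285 W/m².
ΔF_B = 5.35 ln(579/284) = 5.35 × 0.71233 = 3.8110 W/m².
Difference: 4.2285 − 3.8110 = 0.4175 W/m².

ΔF_A − ΔF_B = 0.42 W/m²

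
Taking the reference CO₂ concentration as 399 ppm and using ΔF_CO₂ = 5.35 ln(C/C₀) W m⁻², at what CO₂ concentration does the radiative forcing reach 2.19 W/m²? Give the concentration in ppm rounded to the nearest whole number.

Set 5.35 ln(C/399) = 2.19, so ln(C/399) = 2.19/5.35 = 0.40935.
Then C/399 = e^0.40935 = 1.50584, giving C = 399 × 1.50584 = 600.83 ppm.

C ≈ 601 ppm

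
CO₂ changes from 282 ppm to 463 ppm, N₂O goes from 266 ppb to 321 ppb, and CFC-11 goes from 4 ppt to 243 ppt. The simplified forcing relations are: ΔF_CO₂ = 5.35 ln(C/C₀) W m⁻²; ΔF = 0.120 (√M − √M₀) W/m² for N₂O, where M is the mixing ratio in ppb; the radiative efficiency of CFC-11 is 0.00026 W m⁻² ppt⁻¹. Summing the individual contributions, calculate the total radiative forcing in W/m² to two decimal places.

CO₂: 5.35 × ln(463/282) = 5.35 × ln(1.64184) = 5.35 × 0.49582 = 2.6526 W/m².
N₂O: 0.120 × (√321 − √266) = 0.120 × (17.9165 − 16.3095) = 0.120 × 1.6070 = 0.1928 W/m².
CFC-11: ΔF = 0.00026 × (243 − 4) = 0.00026 × 239 = 0.0621 W/m².
Total ΔF = 2.6526 + 0.1928 + 0.0621 = 2.9075 W/m².

ΔF = 2.91 W/m²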